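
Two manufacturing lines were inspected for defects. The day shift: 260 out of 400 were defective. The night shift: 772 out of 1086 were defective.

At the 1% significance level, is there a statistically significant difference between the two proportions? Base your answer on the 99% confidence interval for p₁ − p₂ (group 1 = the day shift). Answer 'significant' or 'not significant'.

not significant

First, p̂₁ = 260/400 = 0.6500; p̂₂ = 772/1086 = 0.7109.
The two standard errors are √(0.6500×0.3500/400) = 0.02385 and √(0.7109×0.2891/1086) = 0.01376.
Because the samples are independent, SE_diff = √(0.02385² + 0.01376²) = 0.02753.
Using z* = 2.576 for 99%, ME = 2.576 × 0.02753 = 0.07092.
p̂₁ − p̂₂ = -0.0609; interval -0.0609 ± 0.07092 gives (-0.13182, 0.01002).
The interval (-0.13182, 0.01002) contains 0, so the difference is not significant.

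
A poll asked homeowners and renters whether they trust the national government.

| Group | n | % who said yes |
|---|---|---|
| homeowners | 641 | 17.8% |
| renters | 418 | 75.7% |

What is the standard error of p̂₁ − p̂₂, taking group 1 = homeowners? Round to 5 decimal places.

0.02585

Each SE is √(p̂(1−p̂)/n): √(0.1780·0.8220/641) = 0.01511 and √(0.7570·0.2430/418) = 0.02098.
SE(p̂₁ − p̂₂) = √(SE₁² + SE₂²) = √(0.0002283121 + 0.0004401604) = 0.02585, since the two samples are independent.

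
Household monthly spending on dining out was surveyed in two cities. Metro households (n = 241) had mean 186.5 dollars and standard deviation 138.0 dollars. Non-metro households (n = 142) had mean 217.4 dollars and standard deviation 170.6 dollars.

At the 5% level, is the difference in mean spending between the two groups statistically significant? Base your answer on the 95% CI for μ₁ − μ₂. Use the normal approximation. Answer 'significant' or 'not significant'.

Per-group SEs: s₁/√n₁ = 138.0/√241 = 8.8894, s₂/√n₂ = 170.6/√142 = 14.3164.
Unpooled SE of the difference: √(79.02143236 + 204.95930896) = 16.8517.
Margin of error = z* · SE = 1.960 × 16.8517 = 33.0293.
x̄₁ − x̄₂ = 186.5 − 217.4 = -30.9000.
CI: -30.9000 ± 33.0293 = (-63.9293, 2.1293).
The interval (-63.9293, 2.1293) contains 0, so the difference is not significant.

not significant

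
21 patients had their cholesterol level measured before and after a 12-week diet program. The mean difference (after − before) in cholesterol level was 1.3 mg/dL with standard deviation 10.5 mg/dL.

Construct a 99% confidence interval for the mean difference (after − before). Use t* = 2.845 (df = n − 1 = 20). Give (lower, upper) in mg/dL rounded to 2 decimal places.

(-5.22, 7.82)

This is a matched-pairs design, so SE = s_d/√n = 10.5/√21 = 2.2913.
Margin = 2.845 × 2.2913 = 6.5187; the interval is 1.3 ± 6.5187 = (-5.22, 7.82).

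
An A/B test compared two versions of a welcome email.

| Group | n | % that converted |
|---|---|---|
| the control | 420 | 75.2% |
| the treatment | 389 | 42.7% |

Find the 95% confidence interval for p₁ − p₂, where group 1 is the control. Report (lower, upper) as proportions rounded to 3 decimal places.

(0.261, 0.389)

The two standard errors are √(0.7520×0.2480/420) = 0.02107 and √(0.4270×0.5730/389) = 0.02508.
Because the samples are independent, SE_diff = √(0.02107² + 0.02508²) = 0.03276.
Using z* = 1.960 for 95%, ME = 1.960 × 0.03276 = 0.06421.
p̂₁ − p̂₂ = 0.3250; interval 0.3250 ± 0.06421 gives (0.261, 0.389).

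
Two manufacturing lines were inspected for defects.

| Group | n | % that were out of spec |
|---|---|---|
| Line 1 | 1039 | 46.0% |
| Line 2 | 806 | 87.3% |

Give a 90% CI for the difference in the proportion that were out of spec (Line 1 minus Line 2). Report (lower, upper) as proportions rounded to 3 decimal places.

Each SE is √(p̂(1−p̂)/n): √(0.4600·0.5400/1039) = 0.01546 and √(0.8730·0.1270/806) = 0.01173.
SE(p̂₁ − p̂₂) = √(SE₁² + SE₂²) = √(0.0002390116 + 0.0001375929) = 0.01941, since the two samples are independent.
At 90% confidence z* = 1.645; margin = 1.645 × 0.01941 = 0.03193.
The difference is 0.4600 − 0.8730 = -0.4130, so the interval is -0.4130 ± 0.03193 = (-0.445, -0.381).

(-0.445, -0.381)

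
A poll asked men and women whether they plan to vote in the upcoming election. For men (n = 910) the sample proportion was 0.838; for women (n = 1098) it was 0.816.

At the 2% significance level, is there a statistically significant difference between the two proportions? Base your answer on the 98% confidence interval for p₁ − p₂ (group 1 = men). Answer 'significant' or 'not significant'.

The two standard errors are √(0.8380×0.1620/910) = 0.01221 and √(0.8160×0.1840/1098) = 0.01169.
Because the samples are independent, SE_diff = √(0.01221² + 0.01169²) = 0.01690.
Using z* = 2.326 for 98%, ME = 2.326 × 0.01690 = 0.03931.
p̂₁ − p̂₂ = 0.0220; interval 0.0220 ± 0.03931 gives (-0.01731, 0.06131).
The interval (-0.01731, 0.06131) contains 0, so the difference is not significant.

not significant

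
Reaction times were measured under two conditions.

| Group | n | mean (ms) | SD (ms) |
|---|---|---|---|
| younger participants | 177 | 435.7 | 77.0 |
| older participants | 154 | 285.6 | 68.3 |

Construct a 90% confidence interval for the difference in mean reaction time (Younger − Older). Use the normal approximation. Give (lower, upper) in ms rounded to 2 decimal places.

(136.96, 163.24)

Per-group SEs: s₁/√n₁ = 77.0/√177 = 5.7877, s₂/√n₂ = 68.3/√154 = 5.5038.
Unpooled SE of the difference: √(33.49747129 + 30.29181444) = 7.9868.
Margin of error = z* · SE = 1.645 × 7.9868 = 13.1383.
x̄₁ − x̄₂ = 435.7 − 285.6 = 150.1000.
CI: 150.1000 ± 13.1383 = (136.96, 163.24).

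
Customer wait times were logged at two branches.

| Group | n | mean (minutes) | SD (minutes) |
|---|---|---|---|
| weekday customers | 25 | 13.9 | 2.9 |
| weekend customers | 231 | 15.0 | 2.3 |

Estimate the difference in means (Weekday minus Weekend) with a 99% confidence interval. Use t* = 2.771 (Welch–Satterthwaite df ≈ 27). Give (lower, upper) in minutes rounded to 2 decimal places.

(-2.76, 0.56)

Per-group SEs: s₁/√n₁ = 2.9/√25 = 0.5800, s₂/√n₂ = 2.3/√231 = 0.1513.
Unpooled SE of the difference: √(0.3364 + 0.02289169) = 0.5994.
Margin of error = t* · SE = 2.771 × 0.5994 = 1.6609.
x̄₁ − x̄₂ = 13.9 − 15.0 = -1.1000.
CI: -1.1000 ± 1.6609 = (-2.76, 0.56).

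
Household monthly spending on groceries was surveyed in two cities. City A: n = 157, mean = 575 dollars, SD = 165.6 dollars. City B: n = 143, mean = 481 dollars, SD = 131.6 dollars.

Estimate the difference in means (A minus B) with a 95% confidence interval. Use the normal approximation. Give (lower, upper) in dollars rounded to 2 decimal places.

(60.29, 127.71)

Standard errors of each mean: 165.6/√157 = 13.2163 and 131.6/√143 = 11.0049.
SE(x̄₁ − x̄₂) = √(13.2163² + 11.0049²) = 17.1982 for independent samples with unequal variances.
With z* = 1.960, the margin is 1.960 × 17.1982 = 33.7085.
x̄₁ − x̄₂ = 575 − 481 = 94.0000; the interval is 94.0000 ± 33.7085 = (60.29, 127.71).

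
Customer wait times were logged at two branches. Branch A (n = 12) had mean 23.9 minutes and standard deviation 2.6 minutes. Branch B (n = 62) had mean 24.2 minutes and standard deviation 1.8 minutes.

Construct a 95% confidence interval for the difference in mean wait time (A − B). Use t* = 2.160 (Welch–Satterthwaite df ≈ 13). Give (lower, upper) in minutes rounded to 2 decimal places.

(-1.99, 1.39)

Standard errors of each mean: 2.6/√12 = 0.7506 and 1.8/√62 = 0.2286.
SE(x̄₁ − x̄₂) = √(0.7506² + 0.2286²) = 0.7846 for independent samples with unequal variances.
With t* = 2.160, the margin is 2.160 × 0.7846 = 1.6947.
x̄₁ − x̄₂ = 23.9 − 24.2 = -0.3000; the interval is -0.3000 ± 1.6947 = (-1.99, 1.39).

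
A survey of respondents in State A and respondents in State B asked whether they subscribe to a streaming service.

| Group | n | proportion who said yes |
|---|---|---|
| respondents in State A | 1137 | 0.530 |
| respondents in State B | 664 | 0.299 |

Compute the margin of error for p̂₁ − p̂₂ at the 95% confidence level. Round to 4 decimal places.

The two standard errors are √(0.5300×0.4700/1137) = 0.01480 and √(0.2990×0.7010/664) = 0.01777.
Because the samples are independent, SE_diff = √(0.01480² + 0.01777²) = 0.02313.
Using z* = 1.960 for 95%, ME = 1.960 × 0.02313 = 0.04533.

0.0453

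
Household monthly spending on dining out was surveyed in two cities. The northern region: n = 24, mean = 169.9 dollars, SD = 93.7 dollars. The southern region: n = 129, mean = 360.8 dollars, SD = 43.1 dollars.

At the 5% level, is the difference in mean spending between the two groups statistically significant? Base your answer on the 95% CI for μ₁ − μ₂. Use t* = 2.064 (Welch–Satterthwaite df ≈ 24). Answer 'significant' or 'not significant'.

significant

Standard errors of each mean: 93.7/√24 = 19.1264 and 43.1/√129 = 3.7947.
SE(x̄₁ − x̄₂) = √(19.1264² + 3.7947²) = 19.4992 for independent samples with unequal variances.
With t* = 2.064, the margin is 2.064 × 19.4992 = 40.2463.
x̄₁ − x̄₂ = 169.9 − 360.8 = -190.9000; the interval is -190.9000 ± 40.2463 = (-231.1463, -150.6537).
The interval (-231.1463, -150.6537) does not contain 0, so the difference is significant.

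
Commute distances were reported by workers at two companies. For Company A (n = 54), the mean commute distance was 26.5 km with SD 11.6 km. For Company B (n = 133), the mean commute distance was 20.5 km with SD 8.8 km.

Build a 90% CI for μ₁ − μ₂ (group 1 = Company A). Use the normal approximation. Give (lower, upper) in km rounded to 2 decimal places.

Per-group SEs: s₁/√n₁ = 11.6/√54 = 1.5786, s₂/√n₂ = 8.8/√133 = 0.7631.
Unpooled SE of the difference: √(2.49197796 + 0.58232161) = 1.7534.
Margin of error = z* · SE = 1.645 × 1.7534 = 2.8843.
x̄₁ − x̄₂ = 26.5 − 20.5 = 6.0000.
CI: 6.0000 ± 2.8843 = (3.12, 8.88).

(3.12, 8.88)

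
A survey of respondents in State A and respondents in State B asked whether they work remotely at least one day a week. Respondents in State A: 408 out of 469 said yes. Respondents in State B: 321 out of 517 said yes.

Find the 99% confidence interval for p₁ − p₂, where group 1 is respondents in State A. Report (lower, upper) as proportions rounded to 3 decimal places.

p̂₁ = 408/469 = 0.8699 and p̂₂ = 321/517 = 0.6209.
SE₁ = √(p̂₁(1−p̂₁)/n₁) = √(0.8699·0.1301/469) = 0.01553; SE₂ = √(0.6209·0.3791/517) = 0.02134.
Independent samples: SE of the difference = √(SE₁² + SE₂²) = √(0.0002411809 + 0.0004553956) = 0.02639.
z* for 99% confidence is 2.576, so the margin of error is 2.576 × 0.02639 = 0.06798.
Point estimate p̂₁ − p̂₂ = 0.8699 − 0.6209 = 0.2490.
0.2490 ± 0.06798 → (0.181, 0.317).

(0.181, 0.317)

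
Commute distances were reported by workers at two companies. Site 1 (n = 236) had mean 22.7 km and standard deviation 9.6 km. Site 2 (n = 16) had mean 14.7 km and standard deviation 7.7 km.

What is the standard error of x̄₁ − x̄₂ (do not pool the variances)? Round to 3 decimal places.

SE₁ = s₁/√n₁ = 9.6/√236 = 0.6249; SE₂ = 7.7/√16 = 1.9250.
Independent samples, unequal variances: SE_diff = √(SE₁² + SE₂²) = √(0.39050001 + 3.705625) = 2.0239.

2.024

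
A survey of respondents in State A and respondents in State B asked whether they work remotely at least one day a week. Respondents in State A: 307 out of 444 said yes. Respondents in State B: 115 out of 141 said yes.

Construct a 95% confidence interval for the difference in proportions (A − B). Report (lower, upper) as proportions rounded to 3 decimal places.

(-0.201, -0.047)

Sample proportions: 307/444 = 0.6914, 115/141 = 0.8156.
Each SE is √(p̂(1−p̂)/n): √(0.6914·0.3086/444) = 0.02192 and √(0.8156·0.1844/141) = 0.03266.
SE(p̂₁ − p̂₂) = √(SE₁² + SE₂²) = √(0.0004804864 + 0.0010666756) = 0.03933, since the two samples are independent.
At 95% confidence z* = 1.960; margin = 1.960 × 0.03933 = 0.07709.
The difference is 0.6914 − 0.8156 = -0.1242, so the interval is -0.1242 ± 0.07709 = (-0.201, -0.047).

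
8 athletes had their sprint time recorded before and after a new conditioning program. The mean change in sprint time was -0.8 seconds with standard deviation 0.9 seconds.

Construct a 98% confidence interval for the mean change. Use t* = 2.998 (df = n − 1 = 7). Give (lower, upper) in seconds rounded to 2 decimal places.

(-1.75, 0.15)

This is a matched-pairs design, so SE = s_d/√n = 0.9/√8 = 0.3182.
Margin = 2.998 × 0.3182 = 0.9540; the interval is -0.8 ± 0.9540 = (-1.75, 0.15).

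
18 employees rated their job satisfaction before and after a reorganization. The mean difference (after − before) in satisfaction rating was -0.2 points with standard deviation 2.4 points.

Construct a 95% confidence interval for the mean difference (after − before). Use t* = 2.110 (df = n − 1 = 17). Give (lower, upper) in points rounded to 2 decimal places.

(-1.39, 0.99)

Paired design: SE = s_d/√n = 2.4/√18 = 0.5657.
t* = 2.110; margin of error = 2.110 × 0.5657 = 1.1936.
-0.2 ± 1.1936 → (-1.39, 0.99).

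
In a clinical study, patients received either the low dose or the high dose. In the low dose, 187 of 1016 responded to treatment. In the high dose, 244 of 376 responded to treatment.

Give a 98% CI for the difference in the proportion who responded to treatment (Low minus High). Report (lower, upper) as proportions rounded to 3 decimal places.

First, p̂₁ = 187/1016 = 0.1841; p̂₂ = 244/376 = 0.6489.
The two standard errors are √(0.1841×0.8159/1016) = 0.01216 and √(0.6489×0.3511/376) = 0.02462.
Because the samples are independent, SE_diff = √(0.01216² + 0.02462²) = 0.02746.
Using z* = 2.326 for 98%, ME = 2.326 × 0.02746 = 0.06387.
p̂₁ − p̂₂ = -0.4648; interval -0.4648 ± 0.06387 gives (-0.529, -0.401).

(-0.529, -0.401)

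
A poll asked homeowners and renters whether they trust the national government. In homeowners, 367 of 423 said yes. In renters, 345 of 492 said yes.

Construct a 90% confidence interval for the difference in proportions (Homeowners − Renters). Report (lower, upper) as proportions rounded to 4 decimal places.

p̂₁ = 367/423 = 0.8676 and p̂₂ = 345/492 = 0.7012.
SE₁ = √(p̂₁(1−p̂₁)/n₁) = √(0.8676·0.1324/423) = 0.01648; SE₂ = √(0.7012·0.2988/492) = 0.02064.
Independent samples: SE of the difference = √(SE₁² + SE₂²) = √(0.0002715904 + 0.0004260096) = 0.02641.
z* for 90% confidence is 1.645, so the margin of error is 1.645 × 0.02641 = 0.04344.
Point estimate p̂₁ − p̂₂ = 0.8676 − 0.7012 = 0.1664.
0.1664 ± 0.04344 → (0.1230, 0.2098).

(0.1230, 0.2098)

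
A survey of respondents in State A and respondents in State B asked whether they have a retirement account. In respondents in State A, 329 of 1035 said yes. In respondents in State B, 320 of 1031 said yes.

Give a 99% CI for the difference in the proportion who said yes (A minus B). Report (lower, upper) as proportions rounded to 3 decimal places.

(-0.045, 0.060)

First, p̂₁ = 329/1035 = 0.3179; p̂₂ = 320/1031 = 0.3104.
The two standard errors are √(0.3179×0.6821/1035) = 0.01447 and √(0.3104×0.6896/1031) = 0.01441.
Because the samples are independent, SE_diff = √(0.01447² + 0.01441²) = 0.02042.
Using z* = 2.576 for 99%, ME = 2.576 × 0.02042 = 0.05260.
p̂₁ − p̂₂ = 0.0075; interval 0.0075 ± 0.05260 gives (-0.045, 0.060).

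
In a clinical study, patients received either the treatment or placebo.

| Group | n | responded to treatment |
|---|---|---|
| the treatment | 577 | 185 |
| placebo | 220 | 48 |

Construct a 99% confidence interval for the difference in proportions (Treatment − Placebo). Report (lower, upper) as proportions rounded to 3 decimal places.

p̂₁ = 185/577 = 0.3206 and p̂₂ = 48/220 = 0.2182.
SE₁ = √(p̂₁(1−p̂₁)/n₁) = √(0.3206·0.6794/577) = 0.01943; SE₂ = √(0.2182·0.7818/220) = 0.02785.
Independent samples: SE of the difference = √(SE₁² + SE₂²) = √(0.0003775249 + 0.0007756225) = 0.03396.
z* for 99% confidence is 2.576, so the margin of error is 2.576 × 0.03396 = 0.08748.
Point estimate p̂₁ − p̂₂ = 0.3206 − 0.2182 = 0.1024.
0.1024 ± 0.08748 → (0.015, 0.190).

(0.015, 0.190)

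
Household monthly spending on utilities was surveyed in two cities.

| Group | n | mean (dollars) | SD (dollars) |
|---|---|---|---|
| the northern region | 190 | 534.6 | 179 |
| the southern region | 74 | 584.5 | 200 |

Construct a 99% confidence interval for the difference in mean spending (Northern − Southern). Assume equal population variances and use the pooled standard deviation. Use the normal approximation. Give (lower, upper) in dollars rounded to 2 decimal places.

(-115.23, 15.43)

s_p = √[((n₁−1)s₁² + (n₂−1)s₂²)/(n₁+n₂−2)] = √[(189·179² + 73·200²)/262] = 185.0907.
SE = 185.0907·√(1/190 + 1/74) = 25.3626.
With z* = 2.576, margin = 2.576 × 25.3626 = 65.3341.
x̄₁ − x̄₂ = 534.6 − 584.5 = -49.9000; interval -49.9000 ± 65.3341 = (-115.23, 15.43).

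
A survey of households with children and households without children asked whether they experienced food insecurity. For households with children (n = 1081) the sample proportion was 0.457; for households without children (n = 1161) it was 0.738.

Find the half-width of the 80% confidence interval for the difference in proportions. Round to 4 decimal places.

SE₁ = √(p̂₁(1−p̂₁)/n₁) = √(0.4570·0.5430/1081) = 0.01515; SE₂ = √(0.7380·0.2620/1161) = 0.01291.
Independent samples: SE of the difference = √(SE₁² + SE₂²) = √(0.0002295225 + 0.0001666681) = 0.01990.
z* for 80% confidence is 1.282, so the margin of error is 1.282 × 0.01990 = 0.02551.

0.0255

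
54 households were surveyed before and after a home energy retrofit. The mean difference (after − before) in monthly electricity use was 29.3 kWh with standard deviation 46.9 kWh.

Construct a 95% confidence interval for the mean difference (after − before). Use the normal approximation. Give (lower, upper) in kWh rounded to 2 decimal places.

This is a matched-pairs design, so SE = s_d/√n = 46.9/√54 = 6.3823.
Margin = 1.960 × 6.3823 = 12.5093; the interval is 29.3 ± 12.5093 = (16.79, 41.81).

(16.79, 41.81)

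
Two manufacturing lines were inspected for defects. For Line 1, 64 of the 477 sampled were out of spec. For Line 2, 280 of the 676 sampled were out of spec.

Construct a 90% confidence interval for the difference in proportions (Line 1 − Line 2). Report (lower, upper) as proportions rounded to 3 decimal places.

Sample proportions: 64/477 = 0.1342, 280/676 = 0.4142.
Each SE is √(p̂(1−p̂)/n): √(0.1342·0.8658/477) = 0.01561 and √(0.4142·0.5858/676) = 0.01895.
SE(p̂₁ − p̂₂) = √(SE₁² + SE₂²) = √(0.0002436721 + 0.0003591025) = 0.02455, since the two samples are independent.
At 90% confidence z* = 1.645; margin = 1.645 × 0.02455 = 0.04038.
The difference is 0.1342 − 0.4142 = -0.2800, so the interval is -0.2800 ± 0.04038 = (-0.320, -0.240).

(-0.320, -0.240)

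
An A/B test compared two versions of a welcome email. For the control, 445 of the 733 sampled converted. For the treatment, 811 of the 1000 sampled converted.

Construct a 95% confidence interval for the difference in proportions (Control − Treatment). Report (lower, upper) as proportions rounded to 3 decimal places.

(-0.247, -0.161)

p̂₁ = 445/733 = 0.6071 and p̂₂ = 811/1000 = 0.8110.
SE₁ = √(p̂₁(1−p̂₁)/n₁) = √(0.6071·0.3929/733) = 0.01804; SE₂ = √(0.8110·0.1890/1000) = 0.01238.
Independent samples: SE of the difference = √(SE₁² + SE₂²) = √(0.0003254416 + 0.0001532644) = 0.02188.
z* for 95% confidence is 1.960, so the margin of error is 1.960 × 0.02188 = 0.04288.
Point estimate p̂₁ − p̂₂ = 0.6071 − 0.8110 = -0.2039.
-0.2039 ± 0.04288 → (-0.247, -0.161).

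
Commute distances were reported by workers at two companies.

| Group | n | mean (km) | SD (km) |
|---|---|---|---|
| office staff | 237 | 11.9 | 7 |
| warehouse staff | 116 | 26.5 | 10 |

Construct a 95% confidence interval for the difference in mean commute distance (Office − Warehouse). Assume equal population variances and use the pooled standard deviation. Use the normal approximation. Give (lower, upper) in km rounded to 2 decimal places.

(-16.40, -12.80)

Pooled variance s_p² = [236·7² + 115·10²] / (237+116−2) = 65.7094, so s_p = 8.1061.
SE_diff = s_p·√(1/n₁ + 1/n₂) = 8.1061·√(1/237 + 1/116) = 0.9185.
z* = 1.960; margin = 1.960 × 0.9185 = 1.8003.
Difference = 11.9 − 26.5 = -14.6000.
-14.6000 ± 1.8003 → (-16.40, -12.80).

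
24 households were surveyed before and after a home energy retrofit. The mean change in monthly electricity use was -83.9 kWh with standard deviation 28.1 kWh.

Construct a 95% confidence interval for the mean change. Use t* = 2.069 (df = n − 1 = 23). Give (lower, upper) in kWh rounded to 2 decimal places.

(-95.77, -72.03)

Paired design: SE = s_d/√n = 28.1/√24 = 5.7359.
t* = 2.069; margin of error = 2.069 × 5.7359 = 11.8676.
-83.9 ± 11.8676 → (-95.77, -72.03).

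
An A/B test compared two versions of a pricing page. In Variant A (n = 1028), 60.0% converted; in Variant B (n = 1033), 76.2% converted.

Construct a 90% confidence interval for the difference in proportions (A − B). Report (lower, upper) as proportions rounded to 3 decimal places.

(-0.195, -0.129)

The two standard errors are √(0.6000×0.4000/1028) = 0.01528 and √(0.7620×0.2380/1033) = 0.01325.
Because the samples are independent, SE_diff = √(0.01528² + 0.01325²) = 0.02022.
Using z* = 1.645 for 90%, ME = 1.645 × 0.02022 = 0.03326.
p̂₁ − p̂₂ = -0.1620; interval -0.1620 ± 0.03326 gives (-0.195, -0.129).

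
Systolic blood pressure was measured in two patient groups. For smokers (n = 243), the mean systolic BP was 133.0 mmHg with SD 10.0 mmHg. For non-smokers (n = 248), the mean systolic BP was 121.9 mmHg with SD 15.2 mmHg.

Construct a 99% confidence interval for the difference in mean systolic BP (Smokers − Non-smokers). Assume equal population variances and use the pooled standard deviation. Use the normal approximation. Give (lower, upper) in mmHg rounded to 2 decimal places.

s_p = √[((n₁−1)s₁² + (n₂−1)s₂²)/(n₁+n₂−2)] = √[(242·10.0² + 247·15.2²)/489] = 12.8915.
SE = 12.8915·√(1/243 + 1/248) = 1.1636.
With z* = 2.576, margin = 2.576 × 1.1636 = 2.9974.
x̄₁ − x̄₂ = 133.0 − 121.9 = 11.1000; interval 11.1000 ± 2.9974 = (8.10, 14.10).

(8.10, 14.10)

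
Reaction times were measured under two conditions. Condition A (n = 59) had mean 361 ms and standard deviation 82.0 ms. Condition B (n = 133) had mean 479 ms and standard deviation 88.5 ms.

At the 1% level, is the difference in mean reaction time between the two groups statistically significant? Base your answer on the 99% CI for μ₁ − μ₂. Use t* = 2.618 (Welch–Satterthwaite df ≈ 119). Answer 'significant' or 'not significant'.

Standard errors of each mean: 82.0/√59 = 10.6755 and 88.5/√133 = 7.6739.
SE(x̄₁ − x̄₂) = √(10.6755² + 7.6739²) = 13.1474 for independent samples with unequal variances.
With t* = 2.618, the margin is 2.618 × 13.1474 = 34.4199.
x̄₁ − x̄₂ = 361 − 479 = -118.0000; the interval is -118.0000 ± 34.4199 = (-152.4199, -83.5801).
The interval (-152.4199, -83.5801) does not contain 0, so the difference is significant.

significant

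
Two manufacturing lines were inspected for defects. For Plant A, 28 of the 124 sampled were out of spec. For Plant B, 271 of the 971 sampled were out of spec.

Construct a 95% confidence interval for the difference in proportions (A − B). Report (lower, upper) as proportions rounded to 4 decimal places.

First, p̂₁ = 28/124 = 0.2258; p̂₂ = 271/971 = 0.2791.
The two standard errors are √(0.2258×0.7742/124) = 0.03755 and √(0.2791×0.7209/971) = 0.01439.
Because the samples are independent, SE_diff = √(0.03755² + 0.01439²) = 0.04021.
Using z* = 1.960 for 95%, ME = 1.960 × 0.04021 = 0.07881.
p̂₁ − p̂₂ = -0.0533; interval -0.0533 ± 0.07881 gives (-0.1321, 0.0255).

(-0.1321, 0.0255)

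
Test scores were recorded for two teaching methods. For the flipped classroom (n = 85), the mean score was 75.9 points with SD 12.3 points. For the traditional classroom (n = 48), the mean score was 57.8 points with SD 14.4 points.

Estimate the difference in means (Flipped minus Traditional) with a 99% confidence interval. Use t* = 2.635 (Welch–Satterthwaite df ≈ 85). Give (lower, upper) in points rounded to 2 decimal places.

Standard errors of each mean: 12.3/√85 = 1.3341 and 14.4/√48 = 2.0785.
SE(x̄₁ − x̄₂) = √(1.3341² + 2.0785²) = 2.4698 for independent samples with unequal variances.
With t* = 2.635, the margin is 2.635 × 2.4698 = 6.5079.
x̄₁ − x̄₂ = 75.9 − 57.8 = 18.1000; the interval is 18.1000 ± 6.5079 = (11.59, 24.61).

(11.59, 24.61)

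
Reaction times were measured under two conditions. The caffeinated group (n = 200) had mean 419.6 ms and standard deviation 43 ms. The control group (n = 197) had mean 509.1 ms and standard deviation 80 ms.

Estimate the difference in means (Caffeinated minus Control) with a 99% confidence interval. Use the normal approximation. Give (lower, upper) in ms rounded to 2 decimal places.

SE₁ = s₁/√n₁ = 43/√200 = 3.0406; SE₂ = 80/√197 = 5.6998.
Independent samples, unequal variances: SE_diff = √(SE₁² + SE₂²) = √(9.24524836 + 32.48772004) = 6.4601.
z* = 2.576, so margin of error = 2.576 × 6.4601 = 16.6412.
Difference in means = 419.6 − 509.1 = -89.5000.
-89.5000 ± 16.6412 → (-106.14, -72.86).

(-106.14, -72.86)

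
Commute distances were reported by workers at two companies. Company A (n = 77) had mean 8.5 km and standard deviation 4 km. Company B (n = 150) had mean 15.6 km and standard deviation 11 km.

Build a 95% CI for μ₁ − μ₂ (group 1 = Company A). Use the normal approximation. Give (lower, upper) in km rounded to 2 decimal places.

Per-group SEs: s₁/√n₁ = 4/√77 = 0.4558, s₂/√n₂ = 11/√150 = 0.8981.
Unpooled SE of the difference: √(0.20775364 + 0.80658361) = 1.0071.
Margin of error = z* · SE = 1.960 × 1.0071 = 1.9739.
x̄₁ − x̄₂ = 8.5 − 15.6 = -7.1000.
CI: -7.1000 ± 1.9739 = (-9.07, -5.13).

(-9.07, -5.13)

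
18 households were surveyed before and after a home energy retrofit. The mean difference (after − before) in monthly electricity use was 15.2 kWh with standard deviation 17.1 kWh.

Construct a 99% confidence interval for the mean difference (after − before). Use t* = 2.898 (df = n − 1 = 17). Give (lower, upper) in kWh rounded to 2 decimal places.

This is a matched-pairs design, so SE = s_d/√n = 17.1/√18 = 4.0305.
Margin = 2.898 × 4.0305 = 11.6804; the interval is 15.2 ± 11.6804 = (3.52, 26.88).

(3.52, 26.88)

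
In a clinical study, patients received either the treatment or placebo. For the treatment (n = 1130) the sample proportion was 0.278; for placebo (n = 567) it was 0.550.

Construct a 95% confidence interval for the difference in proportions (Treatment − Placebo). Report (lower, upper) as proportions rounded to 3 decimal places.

The two standard errors are √(0.2780×0.7220/1130) = 0.01333 and √(0.5500×0.4500/567) = 0.02089.
Because the samples are independent, SE_diff = √(0.01333² + 0.02089²) = 0.02478.
Using z* = 1.960 for 95%, ME = 1.960 × 0.02478 = 0.04857.
p̂₁ − p̂₂ = -0.2720; interval -0.2720 ± 0.04857 gives (-0.321, -0.223).

(-0.321, -0.223)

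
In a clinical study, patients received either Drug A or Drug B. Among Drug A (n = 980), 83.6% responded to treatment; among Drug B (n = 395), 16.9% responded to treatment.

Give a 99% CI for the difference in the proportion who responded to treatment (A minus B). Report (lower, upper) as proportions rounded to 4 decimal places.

(0.6097, 0.7243)

The two standard errors are √(0.8360×0.1640/980) = 0.01183 and √(0.1690×0.8310/395) = 0.01886.
Because the samples are independent, SE_diff = √(0.01183² + 0.01886²) = 0.02226.
Using z* = 2.576 for 99%, ME = 2.576 × 0.02226 = 0.05734.
p̂₁ − p̂₂ = 0.6670; interval 0.6670 ± 0.05734 gives (0.6097, 0.7243).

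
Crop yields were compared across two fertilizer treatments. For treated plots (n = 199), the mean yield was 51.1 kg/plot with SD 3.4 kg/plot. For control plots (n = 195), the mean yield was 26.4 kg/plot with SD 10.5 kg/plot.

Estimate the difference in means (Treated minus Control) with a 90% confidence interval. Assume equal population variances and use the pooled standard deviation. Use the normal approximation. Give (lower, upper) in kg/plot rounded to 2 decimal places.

(23.41, 25.99)

Pooled variance s_p² = [198·3.4² + 194·10.5²] / (199+195−2) = 60.4015, so s_p = 7.7718.
SE_diff = s_p·√(1/n₁ + 1/n₂) = 7.7718·√(1/199 + 1/195) = 0.7831.
z* = 1.645; margin = 1.645 × 0.7831 = 1.2882.
Difference = 51.1 − 26.4 = 24.7000.
24.7000 ± 1.2882 → (23.41, 25.99).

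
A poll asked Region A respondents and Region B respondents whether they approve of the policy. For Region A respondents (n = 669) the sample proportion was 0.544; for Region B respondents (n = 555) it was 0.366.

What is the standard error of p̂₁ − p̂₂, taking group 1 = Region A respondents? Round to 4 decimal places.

Each SE is √(p̂(1−p̂)/n): √(0.5440·0.4560/669) = 0.01926 and √(0.3660·0.6340/555) = 0.02045.
SE(p̂₁ − p̂₂) = √(SE₁² + SE₂²) = √(0.0003709476 + 0.0004182025) = 0.02809, since the two samples are independent.

0.0281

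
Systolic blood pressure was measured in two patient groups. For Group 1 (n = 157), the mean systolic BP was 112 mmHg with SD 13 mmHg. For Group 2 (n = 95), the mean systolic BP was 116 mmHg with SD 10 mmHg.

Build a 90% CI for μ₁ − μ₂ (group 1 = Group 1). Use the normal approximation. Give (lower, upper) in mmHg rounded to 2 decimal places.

(-6.40, -1.60)

Per-group SEs: s₁/√n₁ = 13/√157 = 1.0375, s₂/√n₂ = 10/√95 = 1.0260.
Unpooled SE of the difference: √(1.07640625 + 1.052676) = 1.4591.
Margin of error = z* · SE = 1.645 × 1.4591 = 2.4002.
x̄₁ − x̄₂ = 112 − 116 = -4.0000.
CI: -4.0000 ± 2.4002 = (-6.40, -1.60).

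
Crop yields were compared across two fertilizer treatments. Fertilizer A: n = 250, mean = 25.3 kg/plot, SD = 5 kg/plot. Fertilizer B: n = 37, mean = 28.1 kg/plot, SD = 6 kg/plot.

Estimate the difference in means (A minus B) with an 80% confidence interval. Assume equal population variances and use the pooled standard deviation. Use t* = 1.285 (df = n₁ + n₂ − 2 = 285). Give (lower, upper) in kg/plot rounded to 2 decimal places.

s_p = √[((n₁−1)s₁² + (n₂−1)s₂²)/(n₁+n₂−2)] = √[(249·5² + 36·6²)/285] = 5.1371.
SE = 5.1371·√(1/250 + 1/37) = 0.9049.
With t* = 1.285, margin = 1.285 × 0.9049 = 1.1628.
x̄₁ − x̄₂ = 25.3 − 28.1 = -2.8000; interval -2.8000 ± 1.1628 = (-3.96, -1.64).

(-3.96, -1.64)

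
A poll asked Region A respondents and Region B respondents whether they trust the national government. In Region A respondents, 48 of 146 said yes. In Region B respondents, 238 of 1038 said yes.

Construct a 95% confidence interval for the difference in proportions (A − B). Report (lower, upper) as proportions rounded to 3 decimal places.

First, p̂₁ = 48/146 = 0.3288; p̂₂ = 238/1038 = 0.2293.
The two standard errors are √(0.3288×0.6712/146) = 0.03888 and √(0.2293×0.7707/1038) = 0.01305.
Because the samples are independent, SE_diff = √(0.03888² + 0.01305²) = 0.04101.
Using z* = 1.960 for 95%, ME = 1.960 × 0.04101 = 0.08038.
p̂₁ − p̂₂ = 0.0995; interval 0.0995 ± 0.08038 gives (0.019, 0.180).

(0.019, 0.180)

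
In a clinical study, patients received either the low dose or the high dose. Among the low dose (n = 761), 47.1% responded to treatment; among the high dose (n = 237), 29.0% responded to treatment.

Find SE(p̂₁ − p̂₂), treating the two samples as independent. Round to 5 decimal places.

The two standard errors are √(0.4710×0.5290/761) = 0.01809 and √(0.2900×0.7100/237) = 0.02948.
Because the samples are independent, SE_diff = √(0.01809² + 0.02948²) = 0.03459.

0.03459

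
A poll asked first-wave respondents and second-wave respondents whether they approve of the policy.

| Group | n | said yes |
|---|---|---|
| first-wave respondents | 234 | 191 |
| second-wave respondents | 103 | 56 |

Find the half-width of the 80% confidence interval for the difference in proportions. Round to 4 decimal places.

Sample proportions: 191/234 = 0.8162, 56/103 = 0.5437.
Each SE is √(p̂(1−p̂)/n): √(0.8162·0.1838/234) = 0.02532 and √(0.5437·0.4563/103) = 0.04908.
SE(p̂₁ − p̂₂) = √(SE₁² + SE₂²) = √(0.0006411024 + 0.0024088464) = 0.05523, since the two samples are independent.
At 80% confidence z* = 1.282; margin = 1.282 × 0.05523 = 0.07080.

0.0708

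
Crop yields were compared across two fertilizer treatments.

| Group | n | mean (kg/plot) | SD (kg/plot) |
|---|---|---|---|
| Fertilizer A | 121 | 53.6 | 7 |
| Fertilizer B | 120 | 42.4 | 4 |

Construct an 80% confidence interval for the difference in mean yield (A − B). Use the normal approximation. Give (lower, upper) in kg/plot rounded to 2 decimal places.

(10.26, 12.14)

SE₁ = s₁/√n₁ = 7/√121 = 0.6364; SE₂ = 4/√120 = 0.3651.
Independent samples, unequal variances: SE_diff = √(SE₁² + SE₂²) = √(0.40500496 + 0.13329801) = 0.7337.
z* = 1.282, so margin of error = 1.282 × 0.7337 = 0.9406.
Difference in means = 53.6 − 42.4 = 11.2000.
11.2000 ± 0.9406 → (10.26, 12.14).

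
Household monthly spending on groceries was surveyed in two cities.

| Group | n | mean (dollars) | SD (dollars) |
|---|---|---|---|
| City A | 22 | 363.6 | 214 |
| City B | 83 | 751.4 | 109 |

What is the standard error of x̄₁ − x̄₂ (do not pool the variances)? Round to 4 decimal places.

Standard errors of each mean: 214/√22 = 45.6250 and 109/√83 = 11.9643.
SE(x̄₁ − x̄₂) = √(45.6250² + 11.9643²) = 47.1676 for independent samples with unequal variances.

47.1676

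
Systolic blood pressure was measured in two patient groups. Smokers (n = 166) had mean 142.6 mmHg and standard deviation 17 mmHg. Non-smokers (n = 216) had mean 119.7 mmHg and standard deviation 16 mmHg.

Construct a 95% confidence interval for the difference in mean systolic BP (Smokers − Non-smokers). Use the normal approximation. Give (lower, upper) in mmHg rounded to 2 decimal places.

SE₁ = s₁/√n₁ = 17/√166 = 1.3195; SE₂ = 16/√216 = 1.0887.
Independent samples, unequal variances: SE_diff = √(SE₁² + SE₂²) = √(1.74108025 + 1.18526769) = 1.7107.
z* = 1.960, so margin of error = 1.960 × 1.7107 = 3.3530.
Difference in means = 142.6 − 119.7 = 22.9000.
22.9000 ± 3.3530 → (19.55, 26.25).

(19.55, 26.25)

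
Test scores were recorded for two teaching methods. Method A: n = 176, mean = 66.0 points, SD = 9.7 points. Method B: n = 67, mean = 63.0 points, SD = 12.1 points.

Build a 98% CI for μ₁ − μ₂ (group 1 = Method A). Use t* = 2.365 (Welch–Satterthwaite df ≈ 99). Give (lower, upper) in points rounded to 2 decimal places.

SE₁ = s₁/√n₁ = 9.7/√176 = 0.7312; SE₂ = 12.1/√67 = 1.4783.
Independent samples, unequal variances: SE_diff = √(SE₁² + SE₂²) = √(0.53465344 + 2.18537089) = 1.6492.
t* = 2.365, so margin of error = 2.365 × 1.6492 = 3.9004.
Difference in means = 66.0 − 63.0 = 3.0000.
3.0000 ± 3.9004 → (-0.90, 6.90).

(-0.90, 6.90)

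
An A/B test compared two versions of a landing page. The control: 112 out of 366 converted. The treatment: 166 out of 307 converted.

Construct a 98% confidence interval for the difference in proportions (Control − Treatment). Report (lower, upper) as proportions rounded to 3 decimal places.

Sample proportions: 112/366 = 0.3060, 166/307 = 0.5407.
Each SE is √(p̂(1−p̂)/n): √(0.3060·0.6940/366) = 0.02409 and √(0.5407·0.4593/307) = 0.02844.
SE(p̂₁ − p̂₂) = √(SE₁² + SE₂²) = √(0.0005803281 + 0.0008088336) = 0.03727, since the two samples are independent.
At 98% confidence z* = 2.326; margin = 2.326 × 0.03727 = 0.08669.
The difference is 0.3060 − 0.5407 = -0.2347, so the interval is -0.2347 ± 0.08669 = (-0.321, -0.148).

(-0.321, -0.148)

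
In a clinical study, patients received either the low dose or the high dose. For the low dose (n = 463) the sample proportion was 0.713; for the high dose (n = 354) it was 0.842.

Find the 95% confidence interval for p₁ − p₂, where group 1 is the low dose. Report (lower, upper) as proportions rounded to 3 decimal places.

(-0.185, -0.073)

The two standard errors are √(0.7130×0.2870/463) = 0.02102 and √(0.8420×0.1580/354) = 0.01939.
Because the samples are independent, SE_diff = √(0.02102² + 0.01939²) = 0.02860.
Using z* = 1.960 for 95%, ME = 1.960 × 0.02860 = 0.05606.
p̂₁ − p̂₂ = -0.1290; interval -0.1290 ± 0.05606 gives (-0.185, -0.073).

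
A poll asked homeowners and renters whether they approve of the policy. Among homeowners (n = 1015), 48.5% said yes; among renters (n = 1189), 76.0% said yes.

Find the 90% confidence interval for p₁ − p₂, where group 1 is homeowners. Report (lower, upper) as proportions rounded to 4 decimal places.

(-0.3079, -0.2421)

SE₁ = √(p̂₁(1−p̂₁)/n₁) = √(0.4850·0.5150/1015) = 0.01569; SE₂ = √(0.7600·0.2400/1189) = 0.01239.
Independent samples: SE of the difference = √(SE₁² + SE₂²) = √(0.0002461761 + 0.0001535121) = 0.01999.
z* for 90% confidence is 1.645, so the margin of error is 1.645 × 0.01999 = 0.03288.
Point estimate p̂₁ − p̂₂ = 0.4850 − 0.7600 = -0.2750.
-0.2750 ± 0.03288 → (-0.3079, -0.2421).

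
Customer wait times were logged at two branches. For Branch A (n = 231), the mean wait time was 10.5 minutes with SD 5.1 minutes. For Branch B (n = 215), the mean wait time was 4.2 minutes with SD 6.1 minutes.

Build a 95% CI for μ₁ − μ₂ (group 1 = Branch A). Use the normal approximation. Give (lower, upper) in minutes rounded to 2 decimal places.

(5.25, 7.35)

SE₁ = s₁/√n₁ = 5.1/√231 = 0.3356; SE₂ = 6.1/√215 = 0.4160.
Independent samples, unequal variances: SE_diff = √(SE₁² + SE₂²) = √(0.11262736 + 0.173056) = 0.5345.
z* = 1.960, so margin of error = 1.960 × 0.5345 = 1.0476.
Difference in means = 10.5 − 4.2 = 6.3000.
6.3000 ± 1.0476 → (5.25, 7.35).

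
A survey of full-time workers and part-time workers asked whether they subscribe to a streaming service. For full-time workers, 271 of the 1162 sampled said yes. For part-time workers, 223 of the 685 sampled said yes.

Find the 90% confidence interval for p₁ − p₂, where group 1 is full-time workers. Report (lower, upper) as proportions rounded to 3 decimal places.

(-0.128, -0.056)

p̂₁ = 271/1162 = 0.2332 and p̂₂ = 223/685 = 0.3255.
SE₁ = √(p̂₁(1−p̂₁)/n₁) = √(0.2332·0.7668/1162) = 0.01241; SE₂ = √(0.3255·0.6745/685) = 0.01790.
Independent samples: SE of the difference = √(SE₁² + SE₂²) = √(0.0001540081 + 0.00032041) = 0.02178.
z* for 90% confidence is 1.645, so the margin of error is 1.645 × 0.02178 = 0.03583.
Point estimate p̂₁ − p̂₂ = 0.2332 − 0.3255 = -0.0923.
-0.0923 ± 0.03583 → (-0.128, -0.056).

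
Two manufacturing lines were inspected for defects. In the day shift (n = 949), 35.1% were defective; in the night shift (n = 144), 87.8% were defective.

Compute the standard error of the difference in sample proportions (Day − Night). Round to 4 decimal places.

0.0314

Each SE is √(p̂(1−p̂)/n): √(0.3510·0.6490/949) = 0.01549 and √(0.8780·0.1220/144) = 0.02727.
SE(p̂₁ − p̂₂) = √(SE₁² + SE₂²) = √(0.0002399401 + 0.0007436529) = 0.03136, since the two samples are independent.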